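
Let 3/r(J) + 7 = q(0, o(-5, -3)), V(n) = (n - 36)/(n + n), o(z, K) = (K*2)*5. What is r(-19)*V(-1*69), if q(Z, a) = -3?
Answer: -21/92 ≈ -0.22826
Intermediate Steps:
o(z, K) = 10*K (o(z, K) = (2*K)*5 = 10*K)
V(n) = (-36 + n)/(2*n) (V(n) = (-36 + n)/((2*n)) = (-36 + n)*(1/(2*n)) = (-36 + n)/(2*n))
r(J) = -3/10 (r(J) = 3/(-7 - 3) = 3/(-10) = 3*(-⅒) = -3/10)
r(-19)*V(-1*69) = -3*(-36 - 1*69)/(20*((-1*69))) = -3*(-36 - 69)/(20*(-69)) = -3*(-1)*(-105)/(20*69) = -3/10*35/46 = -21/92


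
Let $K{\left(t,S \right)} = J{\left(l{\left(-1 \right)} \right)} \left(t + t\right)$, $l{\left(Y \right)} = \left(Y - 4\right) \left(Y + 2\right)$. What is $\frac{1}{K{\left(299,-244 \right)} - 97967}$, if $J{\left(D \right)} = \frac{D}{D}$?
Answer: $- \frac{1}{97369} \approx -1.027 \cdot 10^{-5}$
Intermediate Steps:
$l{\left(Y \right)} = \left(-4 + Y\right) \left(2 + Y\right)$
$J{\left(D \right)} = 1$
$K{\left(t,S \right)} = 2 t$ ($K{\left(t,S \right)} = 1 \left(t + t\right) = 1 \cdot 2 t = 2 t$)
$\frac{1}{K{\left(299,-244 \right)} - 97967} = \frac{1}{2 \cdot 299 - 97967} = \frac{1}{598 - 97967} = \frac{1}{-97369} = - \frac{1}{97369}$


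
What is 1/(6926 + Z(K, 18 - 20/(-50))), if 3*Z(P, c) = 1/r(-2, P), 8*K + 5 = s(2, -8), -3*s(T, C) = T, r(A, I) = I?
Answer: 17/117734 ≈ 0.00014439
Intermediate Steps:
s(T, C) = -T/3
K = -17/24 (K = -5/8 + (-1/3*2)/8 = -5/8 + (1/8)*(-2/3) = -5/8 - 1/12 = -17/24 ≈ -0.70833)
Z(P, c) = 1/(3*P)
1/(6926 + Z(K, 18 - 20/(-50))) = 1/(6926 + 1/(3*(-17/24))) = 1/(6926 + (1/3)*(-24/17)) = 1/(6926 - 8/17) = 1/(117734/17) = 17/117734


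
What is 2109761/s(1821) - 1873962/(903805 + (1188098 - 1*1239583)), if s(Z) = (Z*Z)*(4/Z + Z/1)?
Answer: -1131415497375257/514674961488240 ≈ -2.1983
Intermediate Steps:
s(Z) = Z²*(Z + 4/Z) (s(Z) = Z²*(4/Z + Z*1) = Z²*(4/Z + Z) = Z²*(Z + 4/Z))
2109761/s(1821) - 1873962/(903805 + (1188098 - 1*1239583)) = 2109761/((1821*(4 + 1821²))) - 1873962/(903805 + (1188098 - 1*1239583)) = 2109761/((1821*(4 + 3316041))) - 1873962/(903805 + (1188098 - 1239583)) = 2109761/((1821*3316045)) - 1873962/(903805 - 51485) = 2109761/6038517945 - 1873962/852320 = 2109761*(1/6038517945) - 1873962*1/852320 = 2109761/6038517945 - 936981/426160 = -1131415497375257/514674961488240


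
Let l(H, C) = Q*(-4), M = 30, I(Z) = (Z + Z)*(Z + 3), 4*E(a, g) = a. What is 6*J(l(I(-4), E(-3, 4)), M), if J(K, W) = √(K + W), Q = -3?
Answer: 6*√42 ≈ 38.884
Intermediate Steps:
E(a, g) = a/4
I(Z) = 2*Z*(3 + Z) (I(Z) = (2*Z)*(3 + Z) = 2*Z*(3 + Z))
l(H, C) = 12 (l(H, C) = -3*(-4) = 12)
6*J(l(I(-4), E(-3, 4)), M) = 6*√(12 + 30) = 6*√42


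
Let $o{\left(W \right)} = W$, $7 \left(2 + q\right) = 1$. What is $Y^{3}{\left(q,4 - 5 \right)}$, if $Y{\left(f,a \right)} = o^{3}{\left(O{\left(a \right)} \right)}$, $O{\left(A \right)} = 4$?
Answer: $262144$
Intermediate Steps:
$q = - \frac{13}{7}$ ($q = -2 + \frac{1}{7} \cdot 1 = -2 + \frac{1}{7} = - \frac{13}{7} \approx -1.8571$)
$Y{\left(f,a \right)} = 64$ ($Y{\left(f,a \right)} = 4^{3} = 64$)
$Y^{3}{\left(q,4 - 5 \right)} = 64^{3} = 262144$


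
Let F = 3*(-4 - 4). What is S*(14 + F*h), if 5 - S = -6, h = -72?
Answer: 19162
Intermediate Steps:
F = -24 (F = 3*(-8) = -24)
S = 11 (S = 5 - 1*(-6) = 5 + 6 = 11)
S*(14 + F*h) = 11*(14 - 24*(-72)) = 11*(14 + 1728) = 11*1742 = 19162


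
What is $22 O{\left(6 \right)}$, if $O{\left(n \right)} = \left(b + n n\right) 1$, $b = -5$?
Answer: $682$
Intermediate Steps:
$O{\left(n \right)} = -5 + n^{2}$ ($O{\left(n \right)} = \left(-5 + n n\right) 1 = \left(-5 + n^{2}\right) 1 = -5 + n^{2}$)
$22 O{\left(6 \right)} = 22 \left(-5 + 6^{2}\right) = 22 \left(-5 + 36\right) = 22 \cdot 31 = 682$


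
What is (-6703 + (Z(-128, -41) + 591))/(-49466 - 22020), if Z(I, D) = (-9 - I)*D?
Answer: 10991/71486 ≈ 0.15375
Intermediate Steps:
Z(I, D) = D*(-9 - I)
(-6703 + (Z(-128, -41) + 591))/(-49466 - 22020) = (-6703 + (-1*(-41)*(9 - 128) + 591))/(-49466 - 22020) = (-6703 + (-1*(-41)*(-119) + 591))/(-71486) = (-6703 + (-4879 + 591))*(-1/71486) = (-6703 - 4288)*(-1/71486) = -10991*(-1/71486) = 10991/71486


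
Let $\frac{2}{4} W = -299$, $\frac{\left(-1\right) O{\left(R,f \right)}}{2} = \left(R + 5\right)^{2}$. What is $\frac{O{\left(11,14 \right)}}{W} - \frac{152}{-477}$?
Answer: $\frac{167560}{142623} \approx 1.1748$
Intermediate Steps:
$O{\left(R,f \right)} = - 2 \left(5 + R\right)^{2}$ ($O{\left(R,f \right)} = - 2 \left(R + 5\right)^{2} = - 2 \left(5 + R\right)^{2}$)
$W = -598$ ($W = 2 \left(-299\right) = -598$)
$\frac{O{\left(11,14 \right)}}{W} - \frac{152}{-477} = \frac{\left(-2\right) \left(5 + 11\right)^{2}}{-598} - \frac{152}{-477} = - 2 \cdot 16^{2} \left(- \frac{1}{598}\right) - - \frac{152}{477} = \left(-2\right) 256 \left(- \frac{1}{598}\right) + \frac{152}{477} = \left(-512\right) \left(- \frac{1}{598}\right) + \frac{152}{477} = \frac{256}{299} + \frac{152}{477} = \frac{167560}{142623}$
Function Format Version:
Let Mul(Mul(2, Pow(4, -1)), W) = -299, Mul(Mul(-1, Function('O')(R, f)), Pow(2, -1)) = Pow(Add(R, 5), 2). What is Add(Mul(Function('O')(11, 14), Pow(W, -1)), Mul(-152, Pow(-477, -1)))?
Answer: Rational(167560, 142623) ≈ 1.1748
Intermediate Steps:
Function('O')(R, f) = Mul(-2, Pow(Add(5, R), 2)) (Function('O')(R, f) = Mul(-2, Pow(Add(R, 5), 2)) = Mul(-2, Pow(Add(5, R), 2)))
W = -598 (W = Mul(2, -299) = -598)
Add(Mul(Function('O')(11, 14), Pow(W, -1)), Mul(-152, Pow(-477, -1))) = Add(Mul(Mul(-2, Pow(Add(5, 11), 2)), Pow(-598, -1)), Mul(-152, Pow(-477, -1))) = Add(Mul(Mul(-2, Pow(16, 2)), Rational(-1, 598)), Mul(-152, Rational(-1, 477))) = Add(Mul(Mul(-2, 256), Rational(-1, 598)), Rational(152, 477)) = Add(Mul(-512, Rational(-1, 598)), Rational(152, 477)) = Add(Rational(256, 299), Rational(152, 477)) = Rational(167560, 142623)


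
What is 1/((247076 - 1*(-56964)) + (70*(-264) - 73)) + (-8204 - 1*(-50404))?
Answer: 12047551401/285487 ≈ 42200.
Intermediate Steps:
1/((247076 - 1*(-56964)) + (70*(-264) - 73)) + (-8204 - 1*(-50404)) = 1/((247076 + 56964) + (-18480 - 73)) + (-8204 + 50404) = 1/(304040 - 18553) + 42200 = 1/285487 + 42200 = 12047551401/285487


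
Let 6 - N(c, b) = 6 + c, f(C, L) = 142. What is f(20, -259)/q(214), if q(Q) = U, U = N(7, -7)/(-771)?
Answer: 109482/7 ≈ 15640.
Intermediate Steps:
N(c, b) = -c (N(c, b) = 6 - (6 + c) = 6 + (-6 - c) = -c)
U = 7/771 (U = -1*7/(-771) = -7*(-1/771) = 7/771 ≈ 0.0090791)
q(Q) = 7/771
f(20, -259)/q(214) = 142/(7/771) = 142*(771/7) = 109482/7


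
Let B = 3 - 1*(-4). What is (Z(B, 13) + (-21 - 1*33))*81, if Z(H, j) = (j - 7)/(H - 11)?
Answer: -8991/2 ≈ -4495.5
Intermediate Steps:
B = 7 (B = 3 + 4 = 7)
Z(H, j) = (-7 + j)/(-11 + H)
(Z(B, 13) + (-21 - 1*33))*81 = ((-7 + 13)/(-11 + 7) + (-21 - 1*33))*81 = (6/(-4) + (-21 - 33))*81 = (-¼*6 - 54)*81 = (-3/2 - 54)*81 = -111/2*81 = -8991/2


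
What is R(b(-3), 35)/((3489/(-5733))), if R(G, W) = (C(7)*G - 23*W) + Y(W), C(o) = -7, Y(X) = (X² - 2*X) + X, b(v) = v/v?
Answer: -722358/1163 ≈ -621.12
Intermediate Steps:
b(v) = 1
Y(X) = X² - X
R(G, W) = -23*W - 7*G + W*(-1 + W) (R(G, W) = (-7*G - 23*W) + W*(-1 + W) = (-23*W - 7*G) + W*(-1 + W) = -23*W - 7*G + W*(-1 + W))
R(b(-3), 35)/((3489/(-5733))) = (35² - 24*35 - 7*1)/((3489/(-5733))) = (1225 - 840 - 7)/((3489*(-1/5733))) = 378/(-1163/1911) = 378*(-1911/1163) = -722358/1163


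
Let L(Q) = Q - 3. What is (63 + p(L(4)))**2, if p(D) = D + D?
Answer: 4225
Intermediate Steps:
L(Q) = -3 + Q
p(D) = 2*D
(63 + p(L(4)))**2 = (63 + 2*(-3 + 4))**2 = (63 + 2*1)**2 = (63 + 2)**2 = 65**2 = 4225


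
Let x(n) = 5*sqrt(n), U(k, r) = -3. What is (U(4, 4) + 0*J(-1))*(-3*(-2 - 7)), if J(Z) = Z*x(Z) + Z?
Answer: -81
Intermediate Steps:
J(Z) = Z + 5*Z**(3/2) (J(Z) = Z*(5*sqrt(Z)) + Z = 5*Z**(3/2) + Z = Z + 5*Z**(3/2))
(U(4, 4) + 0*J(-1))*(-3*(-2 - 7)) = (-3 + 0*(-1 + 5*(-1)**(3/2)))*(-3*(-2 - 7)) = (-3 + 0*(-1 + 5*(-I)))*(-3*(-9)) = (-3 + 0*(-1 - 5*I))*27 = (-3 + 0)*27 = -3*27 = -81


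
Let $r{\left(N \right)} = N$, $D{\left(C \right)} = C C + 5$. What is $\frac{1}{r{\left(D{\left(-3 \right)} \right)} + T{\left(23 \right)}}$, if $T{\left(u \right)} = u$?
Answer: $\frac{1}{37} \approx 0.027027$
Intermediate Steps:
$D{\left(C \right)} = 5 + C^{2}$ ($D{\left(C \right)} = C^{2} + 5 = 5 + C^{2}$)
$\frac{1}{r{\left(D{\left(-3 \right)} \right)} + T{\left(23 \right)}} = \frac{1}{\left(5 + \left(-3\right)^{2}\right) + 23} = \frac{1}{\left(5 + 9\right) + 23} = \frac{1}{14 + 23} = \frac{1}{37}$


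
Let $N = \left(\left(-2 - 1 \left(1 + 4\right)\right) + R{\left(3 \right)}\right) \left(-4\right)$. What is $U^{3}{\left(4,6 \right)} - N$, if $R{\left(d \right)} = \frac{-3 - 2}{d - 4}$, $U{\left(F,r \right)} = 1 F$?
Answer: $56$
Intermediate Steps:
$U{\left(F,r \right)} = F$
$R{\left(d \right)} = - \frac{5}{-4 + d}$
$N = 8$ ($N = \left(\left(-2 - 1 \left(1 + 4\right)\right) - \frac{5}{-4 + 3}\right) \left(-4\right) = \left(\left(-2 - 1 \cdot 5\right) - \frac{5}{-1}\right) \left(-4\right) = \left(\left(-2 - 5\right) - -5\right) \left(-4\right) = \left(\left(-2 - 5\right) + 5\right) \left(-4\right) = \left(-7 + 5\right) \left(-4\right) = \left(-2\right) \left(-4\right) = 8$)
$U^{3}{\left(4,6 \right)} - N = 4^{3} - 8 = 64 - 8 = 56$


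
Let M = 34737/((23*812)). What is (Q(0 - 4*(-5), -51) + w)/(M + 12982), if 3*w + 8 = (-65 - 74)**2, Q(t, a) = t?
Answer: 361810148/727459707 ≈ 0.49736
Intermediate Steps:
w = 19313/3 (w = -8/3 + (-65 - 74)**2/3 = -8/3 + (1/3)*(-139)**2 = -8/3 + (1/3)*19321 = -8/3 + 19321/3 = 19313/3 ≈ 6437.7)
M = 34737/18676 ≈ 1.8600
(Q(0 - 4*(-5), -51) + w)/(M + 12982) = ((0 - 4*(-5)) + 19313/3)/(34737/18676 + 12982) = ((0 + 20) + 19313/3)/(242486569/18676) = (20 + 19313/3)*(18676/242486569) = (19373/3)*(18676/242486569) = 361810148/727459707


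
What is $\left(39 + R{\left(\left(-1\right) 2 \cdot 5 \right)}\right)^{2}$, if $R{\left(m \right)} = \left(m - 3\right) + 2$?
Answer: $784$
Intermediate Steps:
$R{\left(m \right)} = -1 + m$ ($R{\left(m \right)} = \left(-3 + m\right) + 2 = -1 + m$)
$\left(39 + R{\left(\left(-1\right) 2 \cdot 5 \right)}\right)^{2} = \left(39 + \left(-1 + \left(-1\right) 2 \cdot 5\right)\right)^{2} = \left(39 - 11\right)^{2} = 28^{2} = 784$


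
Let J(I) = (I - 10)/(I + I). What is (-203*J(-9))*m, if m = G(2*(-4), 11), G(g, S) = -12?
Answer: 7714/3 ≈ 2571.3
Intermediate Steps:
m = -12
J(I) = (-10 + I)/(2*I) (J(I) = (-10 + I)/((2*I)) = (-10 + I)*(1/(2*I)) = (-10 + I)/(2*I))
(-203*J(-9))*m = -203*(-10 - 9)/(2*(-9))*(-12) = -203*(-1)*(-19)/(2*9)*(-12) = -203*19/18*(-12) = -3857/18*(-12) = 7714/3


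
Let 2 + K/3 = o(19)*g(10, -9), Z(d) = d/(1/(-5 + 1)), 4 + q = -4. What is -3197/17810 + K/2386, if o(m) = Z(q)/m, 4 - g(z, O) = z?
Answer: -78610849/403699270 ≈ -0.19473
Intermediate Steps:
q = -8 (q = -4 - 4 = -8)
Z(d) = -4*d (Z(d) = d/(1/(-4)) = d/(-1/4) = d*(-4) = -4*d)
g(z, O) = 4 - z
o(m) = 32/m (o(m) = (-4*(-8))/m = 32/m)
K = -690/19 (K = -6 + 3*((32/19)*(4 - 1*10)) = -6 + 3*((32*(1/19))*(4 - 10)) = -6 + 3*((32/19)*(-6)) = -6 + 3*(-192/19) = -6 - 576/19 = -690/19 ≈ -36.316)
-3197/17810 + K/2386 = -3197/17810 - 690/19/2386 = -3197*1/17810 - 690/19*1/2386 = -3197/17810 - 345/22667 = -78610849/403699270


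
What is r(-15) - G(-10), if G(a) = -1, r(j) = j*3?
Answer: -44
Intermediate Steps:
r(j) = 3*j
r(-15) - G(-10) = 3*(-15) - 1*(-1) = -45 + 1 = -44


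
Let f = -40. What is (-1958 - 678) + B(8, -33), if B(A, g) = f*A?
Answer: -2956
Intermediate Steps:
B(A, g) = -40*A
(-1958 - 678) + B(8, -33) = (-1958 - 678) - 40*8 = -2636 - 320 = -2956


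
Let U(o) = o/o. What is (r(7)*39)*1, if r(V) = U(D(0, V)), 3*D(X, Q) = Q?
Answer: 39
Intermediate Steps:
D(X, Q) = Q/3
U(o) = 1
r(V) = 1
(r(7)*39)*1 = (1*39)*1 = 39*1 = 39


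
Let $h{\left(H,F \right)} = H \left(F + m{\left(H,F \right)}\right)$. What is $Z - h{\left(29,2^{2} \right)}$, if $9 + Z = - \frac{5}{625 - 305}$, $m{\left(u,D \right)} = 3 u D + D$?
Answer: $- \frac{661313}{64} \approx -10333.0$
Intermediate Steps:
$m{\left(u,D \right)} = D + 3 D u$ ($m{\left(u,D \right)} = 3 D u + D = D + 3 D u$)
$h{\left(H,F \right)} = H \left(F + F \left(1 + 3 H\right)\right)$
$Z = - \frac{577}{64}$ ($Z = -9 - \frac{5}{625 - 305} = -9 - \frac{5}{320} = -9 - \frac{1}{64} = - \frac{577}{64} \approx -9.0156$)
$Z - h{\left(29,2^{2} \right)} = - \frac{577}{64} - 2^{2} \cdot 29 \left(2 + 3 \cdot 29\right) = - \frac{577}{64} - 4 \cdot 29 \left(2 + 87\right) = - \frac{577}{64} - 4 \cdot 29 \cdot 89 = - \frac{577}{64} - 10324 = - \frac{661313}{64}$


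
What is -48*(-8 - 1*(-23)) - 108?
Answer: -828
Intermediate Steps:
-48*(-8 - 1*(-23)) - 108 = -48*(-8 + 23) - 108 = -48*15 - 108 = -720 - 108 = -828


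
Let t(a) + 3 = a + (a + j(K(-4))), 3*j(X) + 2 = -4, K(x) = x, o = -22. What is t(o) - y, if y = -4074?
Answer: 4025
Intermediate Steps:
j(X) = -2 (j(X) = -2/3 + (1/3)*(-4) = -2/3 - 4/3 = -2)
t(a) = -5 + 2*a (t(a) = -3 + (a + (a - 2)) = -3 + (a + (-2 + a)) = -3 + (-2 + 2*a) = -5 + 2*a)
t(o) - y = (-5 + 2*(-22)) - 1*(-4074) = (-5 - 44) + 4074 = -49 + 4074 = 4025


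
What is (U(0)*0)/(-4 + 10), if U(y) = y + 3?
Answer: 0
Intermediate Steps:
U(y) = 3 + y
(U(0)*0)/(-4 + 10) = ((3 + 0)*0)/(-4 + 10) = (3*0)/6 = 0*(1/6) = 0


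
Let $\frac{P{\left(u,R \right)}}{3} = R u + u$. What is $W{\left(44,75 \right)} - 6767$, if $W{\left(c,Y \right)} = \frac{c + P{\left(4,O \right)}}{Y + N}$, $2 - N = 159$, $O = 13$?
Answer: $- \frac{277553}{41} \approx -6769.6$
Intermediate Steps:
$P{\left(u,R \right)} = 3 u + 3 R u$ ($P{\left(u,R \right)} = 3 \left(R u + u\right) = 3 \left(u + R u\right) = 3 u + 3 R u$)
$N = -157$ ($N = 2 - 159 = -157$)
$W{\left(c,Y \right)} = \frac{168 + c}{-157 + Y}$ ($W{\left(c,Y \right)} = \frac{c + 3 \cdot 4 \left(1 + 13\right)}{Y - 157} = \frac{c + 3 \cdot 4 \cdot 14}{-157 + Y} = \frac{c + 168}{-157 + Y} = \frac{168 + c}{-157 + Y}$)
$W{\left(44,75 \right)} - 6767 = \frac{168 + 44}{-157 + 75} - 6767 = \frac{1}{-82} \cdot 212 - 6767 = \left(- \frac{1}{82}\right) 212 - 6767 = - \frac{106}{41} - 6767 = - \frac{277553}{41}$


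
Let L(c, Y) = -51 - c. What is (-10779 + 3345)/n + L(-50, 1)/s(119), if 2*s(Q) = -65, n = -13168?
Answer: 254773/427960 ≈ 0.59532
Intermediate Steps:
s(Q) = -65/2 (s(Q) = (½)*(-65) = -65/2)
(-10779 + 3345)/n + L(-50, 1)/s(119) = (-10779 + 3345)/(-13168) + (-51 - 1*(-50))/(-65/2) = -7434*(-1/13168) + (-51 + 50)*(-2/65) = 3717/6584 - 1*(-2/65) = 3717/6584 + 2/65 = 254773/427960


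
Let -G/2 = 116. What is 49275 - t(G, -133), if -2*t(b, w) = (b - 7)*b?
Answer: 76999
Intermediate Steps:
G = -232 (G = -2*116 = -232)
t(b, w) = -b*(-7 + b)/2 (t(b, w) = -(b - 7)*b/2 = -(-7 + b)*b/2 = -b*(-7 + b)/2)
49275 - t(G, -133) = 49275 - (-232)*(7 - 1*(-232))/2 = 49275 - (-232)*(7 + 232)/2 = 49275 - (-232)*239/2 = 49275 - 1*(-27724) = 49275 + 27724 = 76999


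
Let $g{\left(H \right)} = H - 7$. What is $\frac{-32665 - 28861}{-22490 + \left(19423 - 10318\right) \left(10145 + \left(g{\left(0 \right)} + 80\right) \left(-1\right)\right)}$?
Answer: $- \frac{30763}{45841535} \approx -0.00067107$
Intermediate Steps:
$g{\left(H \right)} = -7 + H$
$\frac{-32665 - 28861}{-22490 + \left(19423 - 10318\right) \left(10145 + \left(g{\left(0 \right)} + 80\right) \left(-1\right)\right)} = \frac{-32665 - 28861}{-22490 + \left(19423 - 10318\right) \left(10145 + \left(\left(-7 + 0\right) + 80\right) \left(-1\right)\right)} = - \frac{61526}{-22490 + 9105 \left(10145 + \left(-7 + 80\right) \left(-1\right)\right)} = - \frac{61526}{-22490 + 9105 \left(10145 + 73 \left(-1\right)\right)} = - \frac{61526}{-22490 + 9105 \left(10145 - 73\right)} = - \frac{61526}{-22490 + 9105 \cdot 10072} = - \frac{61526}{-22490 + 91705560} = - \frac{61526}{91683070} = \left(-61526\right) \frac{1}{91683070} = - \frac{30763}{45841535}$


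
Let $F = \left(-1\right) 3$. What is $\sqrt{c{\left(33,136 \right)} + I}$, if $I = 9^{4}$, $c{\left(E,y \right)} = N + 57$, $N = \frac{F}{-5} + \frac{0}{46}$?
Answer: $\frac{3 \sqrt{18385}}{5} \approx 81.355$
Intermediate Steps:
$F = -3$
$N = \frac{3}{5}$ ($N = - \frac{3}{-5} + \frac{0}{46} = \left(-3\right) \left(- \frac{1}{5}\right) + 0 \cdot \frac{1}{46} = \frac{3}{5} + 0 = \frac{3}{5} \approx 0.6$)
$c{\left(E,y \right)} = \frac{288}{5}$ ($c{\left(E,y \right)} = \frac{3}{5} + 57 = \frac{288}{5}$)
$I = 6561$
$\sqrt{c{\left(33,136 \right)} + I} = \sqrt{\frac{288}{5} + 6561} = \sqrt{\frac{33093}{5}} = \frac{3 \sqrt{18385}}{5}$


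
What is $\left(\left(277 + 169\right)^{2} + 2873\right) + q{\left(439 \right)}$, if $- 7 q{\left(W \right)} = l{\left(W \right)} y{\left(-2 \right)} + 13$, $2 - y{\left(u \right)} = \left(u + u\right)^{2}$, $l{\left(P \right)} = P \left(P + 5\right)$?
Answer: $\frac{4141334}{7} \approx 5.9162 \cdot 10^{5}$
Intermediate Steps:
$l{\left(P \right)} = P \left(5 + P\right)$
$y{\left(u \right)} = 2 - 4 u^{2}$ ($y{\left(u \right)} = 2 - \left(u + u\right)^{2} = 2 - \left(2 u\right)^{2} = 2 - 4 u^{2}$)
$q{\left(W \right)} = - \frac{13}{7} + 2 W \left(5 + W\right)$ ($q{\left(W \right)} = - \frac{W \left(5 + W\right) \left(2 - 4 \left(-2\right)^{2}\right) + 13}{7} = - \frac{W \left(5 + W\right) \left(2 - 16\right) + 13}{7} = - \frac{W \left(5 + W\right) \left(-14\right) + 13}{7} = - \frac{- 14 W \left(5 + W\right) + 13}{7} = - \frac{13 - 14 W \left(5 + W\right)}{7} = - \frac{13}{7} + 2 W \left(5 + W\right)$)
$\left(\left(277 + 169\right)^{2} + 2873\right) + q{\left(439 \right)} = \left(\left(277 + 169\right)^{2} + 2873\right) - \left(\frac{13}{7} - 878 \left(5 + 439\right)\right) = \left(446^{2} + 2873\right) - \left(\frac{13}{7} - 389832\right) = \left(198916 + 2873\right) + \left(- \frac{13}{7} + 389832\right) = 201789 + \frac{2728811}{7} = \frac{4141334}{7}$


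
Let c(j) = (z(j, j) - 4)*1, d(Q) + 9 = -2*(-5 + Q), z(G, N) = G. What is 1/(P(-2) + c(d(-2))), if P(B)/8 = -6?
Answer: -1/47 ≈ -0.021277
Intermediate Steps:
P(B) = -48 (P(B) = 8*(-6) = -48)
d(Q) = 1 - 2*Q (d(Q) = -9 - 2*(-5 + Q) = -9 + (10 - 2*Q) = 1 - 2*Q)
c(j) = -4 + j (c(j) = (j - 4)*1 = (-4 + j)*1 = -4 + j)
1/(P(-2) + c(d(-2))) = 1/(-48 + (-4 + (1 - 2*(-2)))) = 1/(-48 + (-4 + (1 + 4))) = 1/(-48 + (-4 + 5)) = 1/(-48 + 1) = 1/(-47) = -1/47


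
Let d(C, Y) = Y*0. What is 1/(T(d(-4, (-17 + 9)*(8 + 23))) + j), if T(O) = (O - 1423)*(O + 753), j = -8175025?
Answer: -1/9246544 ≈ -1.0815e-7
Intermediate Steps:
d(C, Y) = 0
T(O) = (-1423 + O)*(753 + O)
1/(T(d(-4, (-17 + 9)*(8 + 23))) + j) = 1/((-1071519 + 0² - 670*0) - 8175025) = 1/((-1071519 + 0 + 0) - 8175025) = 1/(-1071519 - 8175025) = 1/(-9246544) = -1/9246544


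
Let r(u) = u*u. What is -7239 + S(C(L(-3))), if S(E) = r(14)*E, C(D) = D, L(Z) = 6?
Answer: -6063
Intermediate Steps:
r(u) = u**2
S(E) = 196*E (S(E) = 14**2*E = 196*E)
-7239 + S(C(L(-3))) = -7239 + 196*6 = -7239 + 1176 = -6063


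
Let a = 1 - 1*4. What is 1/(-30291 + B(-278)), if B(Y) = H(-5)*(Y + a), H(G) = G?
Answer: -1/28886 ≈ -3.4619e-5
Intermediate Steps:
a = -3 (a = 1 - 4 = -3)
B(Y) = 15 - 5*Y (B(Y) = -5*(Y - 3) = -5*(-3 + Y) = 15 - 5*Y)
1/(-30291 + B(-278)) = 1/(-30291 + (15 - 5*(-278))) = 1/(-30291 + (15 + 1390)) = 1/(-30291 + 1405) = 1/(-28886) = -1/28886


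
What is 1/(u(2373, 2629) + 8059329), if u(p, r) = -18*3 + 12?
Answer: 1/8059287 ≈ 1.2408e-7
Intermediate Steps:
u(p, r) = -42 (u(p, r) = -54 + 12 = -42)
1/(u(2373, 2629) + 8059329) = 1/(-42 + 8059329) = 1/8059287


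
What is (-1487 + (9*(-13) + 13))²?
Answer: 2531281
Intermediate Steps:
(-1487 + (9*(-13) + 13))² = (-1487 + (-117 + 13))² = (-1487 - 104)² = (-1591)² = 2531281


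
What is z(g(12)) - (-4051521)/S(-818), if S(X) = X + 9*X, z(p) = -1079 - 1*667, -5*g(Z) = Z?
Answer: -18333801/8180 ≈ -2241.3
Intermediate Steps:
g(Z) = -Z/5
z(p) = -1746 (z(p) = -1079 - 667 = -1746)
S(X) = 10*X
z(g(12)) - (-4051521)/S(-818) = -1746 - (-4051521)/(10*(-818)) = -1746 - (-4051521)/(-8180) = -1746 - (-4051521)*(-1)/8180 = -1746 - 1*4051521/8180 = -1746 - 4051521/8180 = -18333801/8180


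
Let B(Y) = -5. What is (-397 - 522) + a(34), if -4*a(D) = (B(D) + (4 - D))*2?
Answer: -1803/2 ≈ -901.50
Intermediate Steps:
a(D) = 1/2 + D/2 (a(D) = -(-5 + (4 - D))*2/4 = -(-1 - D)*2/4 = -(-2 - 2*D)/4 = 1/2 + D/2)
(-397 - 522) + a(34) = (-397 - 522) + (1/2 + (1/2)*34) = -919 + (1/2 + 17) = -919 + 35/2 = -1803/2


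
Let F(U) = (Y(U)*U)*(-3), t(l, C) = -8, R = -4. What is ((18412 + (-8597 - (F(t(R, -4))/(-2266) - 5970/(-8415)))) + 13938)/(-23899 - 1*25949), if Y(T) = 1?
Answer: -1372479217/2880366984 ≈ -0.47649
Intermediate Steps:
F(U) = -3*U (F(U) = (1*U)*(-3) = U*(-3) = -3*U)
((18412 + (-8597 - (F(t(R, -4))/(-2266) - 5970/(-8415)))) + 13938)/(-23899 - 1*25949) = ((18412 + (-8597 - (-3*(-8)/(-2266) - 5970/(-8415)))) + 13938)/(-23899 - 1*25949) = ((18412 + (-8597 - (24*(-1/2266) - 5970*(-1/8415)))) + 13938)/(-23899 - 25949) = ((18412 + (-8597 - (-12/1133 + 398/561))) + 13938)/(-49848) = ((18412 + (-8597 - 1*40382/57783)) + 13938)*(-1/49848) = ((18412 + (-8597 - 40382/57783)) + 13938)*(-1/49848) = ((18412 - 496800833/57783) + 13938)*(-1/49848) = (567099763/57783 + 13938)*(-1/49848) = (1372479217/57783)*(-1/49848) = -1372479217/2880366984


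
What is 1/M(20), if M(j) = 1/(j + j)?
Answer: 40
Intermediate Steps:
M(j) = 1/(2*j)
1/M(20) = 1/((½)/20) = 1/((½)*(1/20)) = 1/(1/40) = 40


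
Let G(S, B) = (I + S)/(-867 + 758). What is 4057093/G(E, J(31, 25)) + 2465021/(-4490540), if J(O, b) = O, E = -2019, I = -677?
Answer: 496453509981841/3026623960 ≈ 1.6403e+5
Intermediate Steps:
G(S, B) = 677/109 - S/109 (G(S, B) = (-677 + S)/(-867 + 758) = (-677 + S)/(-109) = (-677 + S)*(-1/109) = 677/109 - S/109)
4057093/G(E, J(31, 25)) + 2465021/(-4490540) = 4057093/(677/109 - 1/109*(-2019)) + 2465021/(-4490540) = 4057093/(677/109 + 2019/109) + 2465021*(-1/4490540) = 4057093/(2696/109) - 2465021/4490540 = 4057093*(109/2696) - 2465021/4490540 = 442223137/2696 - 2465021/4490540 = 496453509981841/3026623960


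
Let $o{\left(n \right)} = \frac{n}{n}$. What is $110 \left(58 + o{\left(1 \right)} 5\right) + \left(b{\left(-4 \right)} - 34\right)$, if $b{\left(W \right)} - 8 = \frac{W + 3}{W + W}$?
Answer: $\frac{55233}{8} \approx 6904.1$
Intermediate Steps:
$o{\left(n \right)} = 1$
$b{\left(W \right)} = 8 + \frac{3 + W}{2 W}$ ($b{\left(W \right)} = 8 + \frac{W + 3}{W + W} = 8 + \frac{3 + W}{2 W}$)
$110 \left(58 + o{\left(1 \right)} 5\right) + \left(b{\left(-4 \right)} - 34\right) = 110 \left(58 + 1 \cdot 5\right) - \left(34 - \frac{3 + 17 \left(-4\right)}{2 \left(-4\right)}\right) = 110 \left(58 + 5\right) - \left(34 + \frac{3 - 68}{8}\right) = 110 \cdot 63 - \left(34 + \frac{1}{8} \left(-65\right)\right) = 6930 + \left(\frac{65}{8} - 34\right) = 6930 - \frac{207}{8} = \frac{55233}{8}$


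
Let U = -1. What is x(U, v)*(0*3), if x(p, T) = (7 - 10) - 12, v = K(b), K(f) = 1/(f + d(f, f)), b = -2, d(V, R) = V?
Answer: 0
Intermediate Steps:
K(f) = 1/(2*f) (K(f) = 1/(f + f) = 1/(2*f))
v = -¼ (v = (½)/(-2) = (½)*(-½) = -¼ ≈ -0.25000)
x(p, T) = -15 (x(p, T) = -3 - 12 = -15)
x(U, v)*(0*3) = -0*3 = -15*0 = 0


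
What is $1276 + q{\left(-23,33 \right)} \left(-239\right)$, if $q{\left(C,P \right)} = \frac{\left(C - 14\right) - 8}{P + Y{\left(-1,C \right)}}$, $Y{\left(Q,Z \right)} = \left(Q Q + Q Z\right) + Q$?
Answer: $\frac{82211}{56} \approx 1468.1$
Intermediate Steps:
$Y{\left(Q,Z \right)} = Q + Q^{2} + Q Z$ ($Y{\left(Q,Z \right)} = \left(Q^{2} + Q Z\right) + Q = Q + Q^{2} + Q Z$)
$q{\left(C,P \right)} = \frac{-22 + C}{P - C}$ ($q{\left(C,P \right)} = \frac{\left(C - 14\right) - 8}{P - \left(1 - 1 + C\right)} = \frac{\left(-14 + C\right) - 8}{P - C} = \frac{-22 + C}{P - C}$)
$1276 + q{\left(-23,33 \right)} \left(-239\right) = 1276 + \frac{22 - -23}{-23 - 33} \left(-239\right) = 1276 + \frac{22 + 23}{-23 - 33} \left(-239\right) = 1276 + \frac{1}{-56} \cdot 45 \left(-239\right) = 1276 + \left(- \frac{1}{56}\right) 45 \left(-239\right) = 1276 - - \frac{10755}{56} = 1276 + \frac{10755}{56} = \frac{82211}{56}$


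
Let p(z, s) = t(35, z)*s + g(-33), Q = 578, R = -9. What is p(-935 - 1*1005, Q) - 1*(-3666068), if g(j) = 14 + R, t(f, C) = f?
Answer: 3686303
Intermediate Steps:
g(j) = 5 (g(j) = 14 - 9 = 5)
p(z, s) = 5 + 35*s (p(z, s) = 35*s + 5 = 5 + 35*s)
p(-935 - 1*1005, Q) - 1*(-3666068) = (5 + 35*578) - 1*(-3666068) = (5 + 20230) + 3666068 = 20235 + 3666068 = 3686303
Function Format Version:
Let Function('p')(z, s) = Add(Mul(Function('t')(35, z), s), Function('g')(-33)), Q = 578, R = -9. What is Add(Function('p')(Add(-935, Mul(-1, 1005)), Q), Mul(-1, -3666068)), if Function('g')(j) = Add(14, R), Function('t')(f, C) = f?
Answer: 3686303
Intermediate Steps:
Function('g')(j) = 5 (Function('g')(j) = Add(14, -9) = 5)
Function('p')(z, s) = Add(5, Mul(35, s)) (Function('p')(z, s) = Add(Mul(35, s), 5) = Add(5, Mul(35, s)))
Add(Function('p')(Add(-935, Mul(-1, 1005)), Q), Mul(-1, -3666068)) = Add(Add(5, Mul(35, 578)), Mul(-1, -3666068)) = Add(Add(5, 20230), 3666068) = Add(20235, 3666068) = 3686303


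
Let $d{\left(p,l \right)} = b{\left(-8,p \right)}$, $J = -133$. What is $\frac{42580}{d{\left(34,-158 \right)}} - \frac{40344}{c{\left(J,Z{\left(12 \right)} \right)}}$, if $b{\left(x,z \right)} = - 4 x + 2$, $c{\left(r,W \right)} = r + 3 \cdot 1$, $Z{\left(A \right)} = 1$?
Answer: $\frac{1726774}{1105} \approx 1562.7$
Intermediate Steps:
$c{\left(r,W \right)} = 3 + r$ ($c{\left(r,W \right)} = r + 3 = 3 + r$)
$b{\left(x,z \right)} = 2 - 4 x$
$d{\left(p,l \right)} = 34$ ($d{\left(p,l \right)} = 2 - -32 = 2 + 32 = 34$)
$\frac{42580}{d{\left(34,-158 \right)}} - \frac{40344}{c{\left(J,Z{\left(12 \right)} \right)}} = \frac{42580}{34} - \frac{40344}{3 - 133} = 42580 \cdot \frac{1}{34} - \frac{40344}{-130} = \frac{21290}{17} - - \frac{20172}{65} = \frac{21290}{17} + \frac{20172}{65} = \frac{1726774}{1105}$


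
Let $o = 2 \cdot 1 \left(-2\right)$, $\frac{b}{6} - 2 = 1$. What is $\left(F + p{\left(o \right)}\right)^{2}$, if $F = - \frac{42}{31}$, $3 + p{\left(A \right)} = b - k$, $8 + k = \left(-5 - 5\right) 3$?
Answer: $\frac{2563201}{961} \approx 2667.2$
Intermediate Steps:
$b = 18$ ($b = 12 + 6 \cdot 1 = 12 + 6 = 18$)
$o = -4$ ($o = 2 \left(-2\right) = -4$)
$k = -38$ ($k = -8 + \left(-5 - 5\right) 3 = -8 - 30 = -38$)
$p{\left(A \right)} = 53$ ($p{\left(A \right)} = -3 + \left(18 - -38\right) = -3 + \left(18 + 38\right) = -3 + 56 = 53$)
$F = - \frac{42}{31}$ ($F = \left(-42\right) \frac{1}{31} = - \frac{42}{31} \approx -1.3548$)
$\left(F + p{\left(o \right)}\right)^{2} = \left(- \frac{42}{31} + 53\right)^{2} = \left(\frac{1601}{31}\right)^{2} = \frac{2563201}{961}$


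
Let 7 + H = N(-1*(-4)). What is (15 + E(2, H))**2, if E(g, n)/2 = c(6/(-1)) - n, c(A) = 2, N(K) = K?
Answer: 625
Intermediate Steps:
H = -3 (H = -7 - 1*(-4) = -7 + 4 = -3)
E(g, n) = 4 - 2*n (E(g, n) = 2*(2 - n) = 4 - 2*n)
(15 + E(2, H))**2 = (15 + (4 - 2*(-3)))**2 = (15 + (4 + 6))**2 = (15 + 10)**2 = 25**2 = 625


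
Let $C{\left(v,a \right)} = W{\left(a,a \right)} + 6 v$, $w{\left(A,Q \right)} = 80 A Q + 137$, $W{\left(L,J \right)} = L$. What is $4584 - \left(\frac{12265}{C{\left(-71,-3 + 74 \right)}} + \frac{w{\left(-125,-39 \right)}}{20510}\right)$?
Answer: $\frac{6697877943}{1456210} \approx 4599.5$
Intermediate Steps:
$w{\left(A,Q \right)} = 137 + 80 A Q$ ($w{\left(A,Q \right)} = 80 A Q + 137 = 137 + 80 A Q$)
$C{\left(v,a \right)} = a + 6 v$
$4584 - \left(\frac{12265}{C{\left(-71,-3 + 74 \right)}} + \frac{w{\left(-125,-39 \right)}}{20510}\right) = 4584 - \left(\frac{12265}{\left(-3 + 74\right) + 6 \left(-71\right)} + \frac{137 + 80 \left(-125\right) \left(-39\right)}{20510}\right) = 4584 - \left(\frac{12265}{71 - 426} + \left(137 + 390000\right) \frac{1}{20510}\right) = 4584 - \left(\frac{12265}{-355} + 390137 \cdot \frac{1}{20510}\right) = 4584 - \left(12265 \left(- \frac{1}{355}\right) + \frac{390137}{20510}\right) = 4584 - \left(- \frac{2453}{71} + \frac{390137}{20510}\right) = 4584 - - \frac{22611303}{1456210} = 4584 + \frac{22611303}{1456210} = \frac{6697877943}{1456210}$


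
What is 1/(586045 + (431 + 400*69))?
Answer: 1/614076 ≈ 1.6285e-6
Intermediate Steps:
1/(586045 + (431 + 400*69)) = 1/(586045 + (431 + 27600)) = 1/(586045 + 28031) = 1/614076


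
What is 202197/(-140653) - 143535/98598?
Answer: -13374949387/4622701498 ≈ -2.8933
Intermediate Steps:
202197/(-140653) - 143535/98598 = 202197*(-1/140653) - 143535*1/98598 = -202197/140653 - 47845/32866 = -13374949387/4622701498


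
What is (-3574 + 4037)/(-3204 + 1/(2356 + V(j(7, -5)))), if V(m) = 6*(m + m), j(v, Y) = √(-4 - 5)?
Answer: -8236171883636/56995013434465 + 16668*I/56995013434465 ≈ -0.14451 + 2.9245e-10*I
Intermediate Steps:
j(v, Y) = 3*I (j(v, Y) = √(-9) = 3*I)
V(m) = 12*m (V(m) = 6*(2*m) = 12*m)
(-3574 + 4037)/(-3204 + 1/(2356 + V(j(7, -5)))) = (-3574 + 4037)/(-3204 + 1/(2356 + 12*(3*I))) = 463/(-3204 + 1/(2356 + 36*I)) = 463/(-3204 + (2356 - 36*I)/5552032)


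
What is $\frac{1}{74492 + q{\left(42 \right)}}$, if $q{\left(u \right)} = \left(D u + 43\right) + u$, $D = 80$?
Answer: $\frac{1}{77937} \approx 1.2831 \cdot 10^{-5}$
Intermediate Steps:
$q{\left(u \right)} = 43 + 81 u$ ($q{\left(u \right)} = \left(80 u + 43\right) + u = \left(43 + 80 u\right) + u = 43 + 81 u$)
$\frac{1}{74492 + q{\left(42 \right)}} = \frac{1}{74492 + \left(43 + 81 \cdot 42\right)} = \frac{1}{74492 + \left(43 + 3402\right)} = \frac{1}{74492 + 3445} = \frac{1}{77937}$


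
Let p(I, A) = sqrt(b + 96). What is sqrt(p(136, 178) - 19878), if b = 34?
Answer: sqrt(-19878 + sqrt(130)) ≈ 140.95*I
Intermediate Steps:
p(I, A) = sqrt(130) (p(I, A) = sqrt(34 + 96) = sqrt(130))
sqrt(p(136, 178) - 19878) = sqrt(sqrt(130) - 19878) = sqrt(-19878 + sqrt(130))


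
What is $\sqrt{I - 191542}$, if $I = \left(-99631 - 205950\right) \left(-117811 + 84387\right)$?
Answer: $\sqrt{10213547802} \approx 1.0106 \cdot 10^{5}$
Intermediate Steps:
$I = 10213739344$ ($I = \left(-305581\right) \left(-33424\right) = 10213739344$)
$\sqrt{I - 191542} = \sqrt{10213739344 - 191542} = \sqrt{10213547802}$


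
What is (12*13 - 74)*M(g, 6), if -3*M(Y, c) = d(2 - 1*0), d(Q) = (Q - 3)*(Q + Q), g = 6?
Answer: 328/3 ≈ 109.33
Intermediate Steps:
d(Q) = 2*Q*(-3 + Q) (d(Q) = (-3 + Q)*(2*Q) = 2*Q*(-3 + Q))
M(Y, c) = 4/3 (M(Y, c) = -2*(2 - 1*0)*(-3 + (2 - 1*0))/3 = -2*(2 + 0)*(-3 + (2 + 0))/3 = -2*2*(-3 + 2)/3 = -2*2*(-1)/3 = -1/3*(-4) = 4/3)
(12*13 - 74)*M(g, 6) = (12*13 - 74)*(4/3) = (156 - 74)*(4/3) = 82*(4/3) = 328/3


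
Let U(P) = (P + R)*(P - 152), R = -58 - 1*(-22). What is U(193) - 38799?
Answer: -32362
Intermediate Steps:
R = -36 (R = -58 + 22 = -36)
U(P) = (-152 + P)*(-36 + P) (U(P) = (P - 36)*(P - 152) = (-36 + P)*(-152 + P) = (-152 + P)*(-36 + P))
U(193) - 38799 = (5472 + 193² - 188*193) - 38799 = (5472 + 37249 - 36284) - 38799 = 6437 - 38799 = -32362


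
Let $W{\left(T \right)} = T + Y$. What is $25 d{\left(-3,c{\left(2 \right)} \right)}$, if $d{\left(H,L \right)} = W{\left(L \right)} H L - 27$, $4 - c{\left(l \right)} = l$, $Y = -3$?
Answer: $-525$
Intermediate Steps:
$c{\left(l \right)} = 4 - l$
$W{\left(T \right)} = -3 + T$ ($W{\left(T \right)} = T - 3 = -3 + T$)
$d{\left(H,L \right)} = -27 + H L \left(-3 + L\right)$ ($d{\left(H,L \right)} = \left(-3 + L\right) H L - 27 = H \left(-3 + L\right) L - 27 = H L \left(-3 + L\right) - 27 = -27 + H L \left(-3 + L\right)$)
$25 d{\left(-3,c{\left(2 \right)} \right)} = 25 \left(-27 - 3 \left(4 - 2\right) \left(-3 + \left(4 - 2\right)\right)\right) = 25 \left(-27 - 6 \left(-3 + 2\right)\right) = 25 \left(-27 - 6 \left(-1\right)\right) = 25 \left(-27 + 6\right) = 25 \left(-21\right) = -525$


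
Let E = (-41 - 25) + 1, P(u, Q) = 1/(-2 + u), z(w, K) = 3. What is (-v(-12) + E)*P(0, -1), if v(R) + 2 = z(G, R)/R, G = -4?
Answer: 251/8 ≈ 31.375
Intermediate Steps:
v(R) = -2 + 3/R
E = -65 (E = -66 + 1 = -65)
(-v(-12) + E)*P(0, -1) = (-(-2 + 3/(-12)) - 65)/(-2 + 0) = (-(-2 + 3*(-1/12)) - 65)/(-2) = (-(-2 - 1/4) - 65)*(-1/2) = (-1*(-9/4) - 65)*(-1/2) = (9/4 - 65)*(-1/2) = -251/4*(-1/2) = 251/8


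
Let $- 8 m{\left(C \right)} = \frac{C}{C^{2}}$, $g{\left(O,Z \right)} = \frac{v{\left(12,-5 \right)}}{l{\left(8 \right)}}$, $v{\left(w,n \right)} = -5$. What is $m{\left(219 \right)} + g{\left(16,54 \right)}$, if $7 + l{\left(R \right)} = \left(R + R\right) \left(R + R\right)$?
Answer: $- \frac{1001}{48472} \approx -0.020651$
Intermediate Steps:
$l{\left(R \right)} = -7 + 4 R^{2}$ ($l{\left(R \right)} = -7 + \left(R + R\right) \left(R + R\right) = -7 + 2 R 2 R = -7 + 4 R^{2}$)
$g{\left(O,Z \right)} = - \frac{5}{249}$ ($g{\left(O,Z \right)} = - \frac{5}{-7 + 4 \cdot 8^{2}} = - \frac{5}{-7 + 4 \cdot 64} = - \frac{5}{-7 + 256} = - \frac{5}{249}$)
$m{\left(C \right)} = - \frac{1}{8 C}$ ($m{\left(C \right)} = - \frac{C \frac{1}{C^{2}}}{8} = - \frac{1}{8 C}$)
$m{\left(219 \right)} + g{\left(16,54 \right)} = - \frac{1}{8 \cdot 219} - \frac{5}{249} = \left(- \frac{1}{8}\right) \frac{1}{219} - \frac{5}{249} = - \frac{1}{1752} - \frac{5}{249} = - \frac{1001}{48472}$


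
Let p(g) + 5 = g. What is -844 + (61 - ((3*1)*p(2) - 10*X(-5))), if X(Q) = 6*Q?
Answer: -1074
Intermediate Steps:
p(g) = -5 + g
-844 + (61 - ((3*1)*p(2) - 10*X(-5))) = -844 + (61 - ((3*1)*(-5 + 2) - 60*(-5))) = -844 + (61 - (3*(-3) - 10*(-30))) = -844 + (61 - (-9 + 300)) = -844 + (61 - 1*291) = -844 + (61 - 291) = -844 - 230 = -1074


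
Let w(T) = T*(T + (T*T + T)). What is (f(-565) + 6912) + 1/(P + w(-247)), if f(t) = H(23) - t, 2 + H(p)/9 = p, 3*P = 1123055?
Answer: 335146480957/43718560 ≈ 7666.0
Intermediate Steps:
P = 1123055/3 (P = (1/3)*1123055 = 1123055/3 ≈ 3.7435e+5)
H(p) = -18 + 9*p
w(T) = T*(T**2 + 2*T) (w(T) = T*(T + (T**2 + T)) = T*(T + (T + T**2)) = T*(T**2 + 2*T))
f(t) = 189 - t (f(t) = (-18 + 9*23) - t = (-18 + 207) - t = 189 - t)
(f(-565) + 6912) + 1/(P + w(-247)) = ((189 - 1*(-565)) + 6912) + 1/(1123055/3 + (-247)**2*(2 - 247)) = ((189 + 565) + 6912) + 1/(1123055/3 + 61009*(-245)) = (754 + 6912) + 1/(1123055/3 - 14947205) = 7666 + 1/(-43718560/3) = 7666 - 3/43718560 = 335146480957/43718560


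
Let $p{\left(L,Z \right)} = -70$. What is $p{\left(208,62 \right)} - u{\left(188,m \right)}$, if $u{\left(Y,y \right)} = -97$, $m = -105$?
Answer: $27$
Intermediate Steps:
$p{\left(208,62 \right)} - u{\left(188,m \right)} = -70 - -97 = -70 + 97 = 27$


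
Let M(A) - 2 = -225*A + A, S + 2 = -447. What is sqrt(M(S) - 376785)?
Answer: I*sqrt(276207) ≈ 525.55*I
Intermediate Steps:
S = -449 (S = -2 - 447 = -449)
M(A) = 2 - 224*A (M(A) = 2 + (-225*A + A) = 2 - 224*A)
sqrt(M(S) - 376785) = sqrt((2 - 224*(-449)) - 376785) = sqrt((2 + 100576) - 376785) = sqrt(100578 - 376785) = sqrt(-276207) = I*sqrt(276207)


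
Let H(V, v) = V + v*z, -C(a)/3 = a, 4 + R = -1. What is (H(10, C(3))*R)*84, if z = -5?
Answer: -23100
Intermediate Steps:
R = -5 (R = -4 - 1 = -5)
C(a) = -3*a
H(V, v) = V - 5*v (H(V, v) = V + v*(-5) = V - 5*v)
(H(10, C(3))*R)*84 = ((10 - (-15)*3)*(-5))*84 = ((10 - 5*(-9))*(-5))*84 = ((10 + 45)*(-5))*84 = (55*(-5))*84 = -275*84 = -23100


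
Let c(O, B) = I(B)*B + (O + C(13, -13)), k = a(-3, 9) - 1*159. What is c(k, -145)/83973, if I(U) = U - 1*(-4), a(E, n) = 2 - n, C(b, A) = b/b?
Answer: 6760/27991 ≈ 0.24151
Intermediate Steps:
C(b, A) = 1
I(U) = 4 + U (I(U) = U + 4 = 4 + U)
k = -166 (k = (2 - 1*9) - 1*159 = (2 - 9) - 159 = -7 - 159 = -166)
c(O, B) = 1 + O + B*(4 + B) (c(O, B) = (4 + B)*B + (O + 1) = B*(4 + B) + (1 + O) = 1 + O + B*(4 + B))
c(k, -145)/83973 = (1 - 166 - 145*(4 - 145))/83973 = (1 - 166 - 145*(-141))*(1/83973) = (1 - 166 + 20445)*(1/83973) = 20280*(1/83973) = 6760/27991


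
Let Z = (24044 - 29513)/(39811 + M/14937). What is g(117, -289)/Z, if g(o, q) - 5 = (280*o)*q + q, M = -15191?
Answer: 5630022574317584/81690453 ≈ 6.8919e+7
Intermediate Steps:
g(o, q) = 5 + q + 280*o*q (g(o, q) = 5 + ((280*o)*q + q) = 5 + (280*o*q + q) = 5 + (q + 280*o*q) = 5 + q + 280*o*q)
Z = -81690453/594641716 (Z = (24044 - 29513)/(39811 - 15191/14937) = -5469/(39811 - 15191*1/14937) = -5469/(39811 - 15191/14937) = -5469/594641716/14937 = -5469*14937/594641716 = -81690453/594641716 ≈ -0.13738)
g(117, -289)/Z = (5 - 289 + 280*117*(-289))/(-81690453/594641716) = (5 - 289 - 9467640)*(-594641716/81690453) = -9467924*(-594641716/81690453) = 5630022574317584/81690453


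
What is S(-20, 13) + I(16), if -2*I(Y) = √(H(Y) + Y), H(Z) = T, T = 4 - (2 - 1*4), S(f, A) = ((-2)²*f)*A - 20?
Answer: -1060 - √22/2 ≈ -1062.3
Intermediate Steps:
S(f, A) = -20 + 4*A*f (S(f, A) = (4*f)*A - 20 = 4*A*f - 20 = -20 + 4*A*f)
T = 6 (T = 4 - (2 - 4) = 4 - 1*(-2) = 4 + 2 = 6)
H(Z) = 6
I(Y) = -√(6 + Y)/2
S(-20, 13) + I(16) = (-20 + 4*13*(-20)) - √(6 + 16)/2 = (-20 - 1040) - √22/2 = -1060 - √22/2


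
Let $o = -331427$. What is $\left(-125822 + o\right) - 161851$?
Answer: $-619100$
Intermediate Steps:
$\left(-125822 + o\right) - 161851 = \left(-125822 - 331427\right) - 161851 = -457249 - 161851 = -619100$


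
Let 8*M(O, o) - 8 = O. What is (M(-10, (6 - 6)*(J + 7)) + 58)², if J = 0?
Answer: 53361/16 ≈ 3335.1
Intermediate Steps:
M(O, o) = 1 + O/8
(M(-10, (6 - 6)*(J + 7)) + 58)² = ((1 + (⅛)*(-10)) + 58)² = ((1 - 5/4) + 58)² = (-¼ + 58)² = (231/4)² = 53361/16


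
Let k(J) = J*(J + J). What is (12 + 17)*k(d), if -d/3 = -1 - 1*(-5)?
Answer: 8352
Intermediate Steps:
d = -12 (d = -3*(-1 - 1*(-5)) = -3*(-1 + 5) = -3*4 = -12)
k(J) = 2*J² (k(J) = J*(2*J) = 2*J²)
(12 + 17)*k(d) = (12 + 17)*(2*(-12)²) = 29*(2*144) = 29*288 = 8352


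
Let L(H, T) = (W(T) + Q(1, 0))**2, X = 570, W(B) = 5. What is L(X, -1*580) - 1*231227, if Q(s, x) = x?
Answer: -231202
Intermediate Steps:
L(H, T) = 25 (L(H, T) = (5 + 0)**2 = 5**2 = 25)
L(X, -1*580) - 1*231227 = 25 - 1*231227 = 25 - 231227 = -231202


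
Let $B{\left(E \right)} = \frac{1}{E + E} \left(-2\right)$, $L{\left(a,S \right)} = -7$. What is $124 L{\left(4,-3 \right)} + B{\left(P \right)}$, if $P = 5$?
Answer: $- \frac{4341}{5} \approx -868.2$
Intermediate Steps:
$B{\left(E \right)} = - \frac{1}{E}$ ($B{\left(E \right)} = \frac{1}{2 E} \left(-2\right) = - \frac{1}{E}$)
$124 L{\left(4,-3 \right)} + B{\left(P \right)} = 124 \left(-7\right) - \frac{1}{5} = -868 - \frac{1}{5} = - \frac{4341}{5}$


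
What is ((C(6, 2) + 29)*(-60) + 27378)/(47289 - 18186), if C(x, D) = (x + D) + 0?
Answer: 8386/9701 ≈ 0.86445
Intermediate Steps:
C(x, D) = D + x (C(x, D) = (D + x) + 0 = D + x)
((C(6, 2) + 29)*(-60) + 27378)/(47289 - 18186) = (((2 + 6) + 29)*(-60) + 27378)/(47289 - 18186) = ((8 + 29)*(-60) + 27378)/29103 = (37*(-60) + 27378)*(1/29103) = (-2220 + 27378)*(1/29103) = 25158*(1/29103) = 8386/9701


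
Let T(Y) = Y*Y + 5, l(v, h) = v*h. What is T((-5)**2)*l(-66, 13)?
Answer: -540540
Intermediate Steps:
l(v, h) = h*v
T(Y) = 5 + Y**2 (T(Y) = Y**2 + 5 = 5 + Y**2)
T((-5)**2)*l(-66, 13) = (5 + ((-5)**2)**2)*(13*(-66)) = (5 + 25**2)*(-858) = (5 + 625)*(-858) = 630*(-858) = -540540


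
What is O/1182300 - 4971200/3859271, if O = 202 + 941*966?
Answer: -45549417166/87746463525 ≈ -0.51910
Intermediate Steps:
O = 909208 (O = 202 + 909006 = 909208)
O/1182300 - 4971200/3859271 = 909208/1182300 - 4971200/3859271 = 909208*(1/1182300) - 4971200*1/3859271 = 227302/295575 - 382400/296867 = -45549417166/87746463525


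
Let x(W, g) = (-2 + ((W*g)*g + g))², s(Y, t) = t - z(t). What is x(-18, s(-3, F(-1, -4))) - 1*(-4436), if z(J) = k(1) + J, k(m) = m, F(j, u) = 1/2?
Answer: 4877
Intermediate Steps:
F(j, u) = ½
z(J) = 1 + J
s(Y, t) = -1 (s(Y, t) = t - (1 + t) = t + (-1 - t) = -1)
x(W, g) = (-2 + g + W*g²)² (x(W, g) = (-2 + (W*g² + g))² = (-2 + (g + W*g²))² = (-2 + g + W*g²)²)
x(-18, s(-3, F(-1, -4))) - 1*(-4436) = (-2 - 1 - 18*(-1)²)² - 1*(-4436) = (-2 - 1 - 18*1)² + 4436 = (-2 - 1 - 18)² + 4436 = (-21)² + 4436 = 441 + 4436 = 4877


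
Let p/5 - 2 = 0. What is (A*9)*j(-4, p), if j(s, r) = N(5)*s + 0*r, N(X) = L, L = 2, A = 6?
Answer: -432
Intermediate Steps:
p = 10 (p = 10 + 5*0 = 10 + 0 = 10)
N(X) = 2
j(s, r) = 2*s (j(s, r) = 2*s + 0*r = 2*s + 0 = 2*s)
(A*9)*j(-4, p) = (6*9)*(2*(-4)) = 54*(-8) = -432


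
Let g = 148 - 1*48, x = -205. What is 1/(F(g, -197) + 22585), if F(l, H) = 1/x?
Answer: 205/4629924 ≈ 4.4277e-5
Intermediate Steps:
g = 100 (g = 148 - 48 = 100)
F(l, H) = -1/205 (F(l, H) = 1/(-205) = -1/205)
1/(F(g, -197) + 22585) = 1/(-1/205 + 22585) = 1/(4629924/205) = 205/4629924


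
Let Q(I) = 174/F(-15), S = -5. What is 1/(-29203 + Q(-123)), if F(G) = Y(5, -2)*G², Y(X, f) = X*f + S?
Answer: -1125/32853433 ≈ -3.4243e-5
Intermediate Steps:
Y(X, f) = -5 + X*f (Y(X, f) = X*f - 5 = -5 + X*f)
F(G) = -15*G² (F(G) = (-5 + 5*(-2))*G² = (-5 - 10)*G² = -15*G²)
Q(I) = -58/1125 (Q(I) = 174/((-15*(-15)²)) = 174/((-15*225)) = 174/(-3375) = 174*(-1/3375) = -58/1125)
1/(-29203 + Q(-123)) = 1/(-29203 - 58/1125) = 1/(-32853433/1125) = -1125/32853433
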